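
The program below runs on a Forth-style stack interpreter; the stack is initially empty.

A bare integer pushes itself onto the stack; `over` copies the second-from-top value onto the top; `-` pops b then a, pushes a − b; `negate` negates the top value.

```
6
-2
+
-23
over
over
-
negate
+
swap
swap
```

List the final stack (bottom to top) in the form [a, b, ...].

6      → 6
-2     → 6 -2
+      → 4
-23    → 4 -23
over   → 4 -23 4
over   → 4 -23 4 -23
-      → 4 -23 27
negate → 4 -23 -27
+      → 4 -50
swap   → -50 4
swap   → 4 -50

[4, -50]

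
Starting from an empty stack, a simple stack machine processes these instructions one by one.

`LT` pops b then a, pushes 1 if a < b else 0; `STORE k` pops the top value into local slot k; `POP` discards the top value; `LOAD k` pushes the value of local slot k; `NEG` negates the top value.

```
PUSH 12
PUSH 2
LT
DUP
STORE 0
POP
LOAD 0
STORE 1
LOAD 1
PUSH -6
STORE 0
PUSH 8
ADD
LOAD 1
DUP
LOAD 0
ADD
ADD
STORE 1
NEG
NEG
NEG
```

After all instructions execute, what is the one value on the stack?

PUSH 12  [12]
PUSH 2   [12, 2]
LT       [0]
DUP      [0, 0]
STORE 0  [0]
POP      []
LOAD 0   [0]
STORE 1  []
LOAD 1   [0]
PUSH -6  [0, -6]
STORE 0  [0]
PUSH 8   [0, 8]
ADD      [8]
LOAD 1   [8, 0]
DUP      [8, 0, 0]
LOAD 0   [8, 0, 0, -6]
ADD      [8, 0, -6]
ADD      [8, -6]
STORE 1  [8]
NEG      [-8]
NEG      [8]
NEG      [-8]

-8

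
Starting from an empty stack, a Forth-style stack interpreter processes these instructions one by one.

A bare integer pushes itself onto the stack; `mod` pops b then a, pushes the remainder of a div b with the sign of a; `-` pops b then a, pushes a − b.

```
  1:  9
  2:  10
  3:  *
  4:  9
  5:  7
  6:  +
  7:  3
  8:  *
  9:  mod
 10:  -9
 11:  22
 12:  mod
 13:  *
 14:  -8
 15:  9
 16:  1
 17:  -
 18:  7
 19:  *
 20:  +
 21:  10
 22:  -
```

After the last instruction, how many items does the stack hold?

2

9   : [9]
10  : [9, 10]
*   : [90]
9   : [90, 9]
7   : [90, 9, 7]
+   : [90, 16]
3   : [90, 16, 3]
*   : [90, 48]
mod : [42]
-9  : [42, -9]
22  : [42, -9, 22]
mod : [42, -9]
*   : [-378]
-8  : [-378, -8]
9   : [-378, -8, 9]
1   : [-378, -8, 9, 1]
-   : [-378, -8, 8]
7   : [-378, -8, 8, 7]
*   : [-378, -8, 56]
+   : [-378, 48]
10  : [-378, 48, 10]
-   : [-378, 38]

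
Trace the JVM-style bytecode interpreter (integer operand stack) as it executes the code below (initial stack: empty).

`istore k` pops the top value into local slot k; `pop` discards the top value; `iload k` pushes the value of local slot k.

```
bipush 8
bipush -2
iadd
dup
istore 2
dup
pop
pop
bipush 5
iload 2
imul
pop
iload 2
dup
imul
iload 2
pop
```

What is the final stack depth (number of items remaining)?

1

bipush 8  → 8
bipush -2 → 8 -2
iadd      → 6
dup       → 6 6
istore 2  → 6
dup       → 6 6
pop       → 6
pop       → (empty)
bipush 5  → 5
iload 2   → 5 6
imul      → 30
pop       → (empty)
iload 2   → 6
dup       → 6 6
imul      → 36
iload 2   → 36 6
pop       → 36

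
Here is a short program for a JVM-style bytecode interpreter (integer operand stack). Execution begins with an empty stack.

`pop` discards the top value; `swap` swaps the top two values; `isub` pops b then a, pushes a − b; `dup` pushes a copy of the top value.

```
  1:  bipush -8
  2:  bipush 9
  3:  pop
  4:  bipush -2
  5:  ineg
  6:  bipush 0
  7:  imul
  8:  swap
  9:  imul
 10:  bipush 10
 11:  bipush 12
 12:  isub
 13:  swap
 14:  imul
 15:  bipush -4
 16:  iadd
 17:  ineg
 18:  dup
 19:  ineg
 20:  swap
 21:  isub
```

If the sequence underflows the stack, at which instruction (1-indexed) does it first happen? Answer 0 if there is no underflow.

bipush -8 -> [-8]
bipush 9  -> [-8, 9]
pop       -> [-8]
bipush -2 -> [-8, -2]
ineg      -> [-8, 2]
bipush 0  -> [-8, 2, 0]
imul      -> [-8, 0]
swap      -> [0, -8]
imul      -> [0]
bipush 10 -> [0, 10]
bipush 12 -> [0, 10, 12]
isub      -> [0, -2]
swap      -> [-2, 0]
imul      -> [0]
bipush -4 -> [0, -4]
iadd      -> [-4]
ineg      -> [4]
dup       -> [4, 4]
ineg      -> [4, -4]
swap      -> [-4, 4]
isub      -> [-8]

0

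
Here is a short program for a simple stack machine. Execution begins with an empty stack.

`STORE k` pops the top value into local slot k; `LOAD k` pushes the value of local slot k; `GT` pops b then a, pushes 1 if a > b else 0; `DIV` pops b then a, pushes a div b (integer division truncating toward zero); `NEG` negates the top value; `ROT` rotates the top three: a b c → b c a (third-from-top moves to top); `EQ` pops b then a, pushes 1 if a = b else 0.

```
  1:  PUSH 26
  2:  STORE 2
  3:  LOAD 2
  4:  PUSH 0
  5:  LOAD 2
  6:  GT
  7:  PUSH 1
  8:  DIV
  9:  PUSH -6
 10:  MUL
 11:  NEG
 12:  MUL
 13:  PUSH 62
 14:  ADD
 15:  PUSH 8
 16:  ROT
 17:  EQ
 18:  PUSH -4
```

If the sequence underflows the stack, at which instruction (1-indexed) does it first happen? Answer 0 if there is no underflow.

16

PUSH 26  26
STORE 2  (empty)
LOAD 2   26
PUSH 0   26 0
LOAD 2   26 0 26
GT       26 0
PUSH 1   26 0 1
DIV      26 0
PUSH -6  26 0 -6
MUL      26 0
NEG      26 0
MUL      0
PUSH 62  0 62
ADD      62
PUSH 8   62 8
ROT  — needs 3 operands, stack has 2 → underflow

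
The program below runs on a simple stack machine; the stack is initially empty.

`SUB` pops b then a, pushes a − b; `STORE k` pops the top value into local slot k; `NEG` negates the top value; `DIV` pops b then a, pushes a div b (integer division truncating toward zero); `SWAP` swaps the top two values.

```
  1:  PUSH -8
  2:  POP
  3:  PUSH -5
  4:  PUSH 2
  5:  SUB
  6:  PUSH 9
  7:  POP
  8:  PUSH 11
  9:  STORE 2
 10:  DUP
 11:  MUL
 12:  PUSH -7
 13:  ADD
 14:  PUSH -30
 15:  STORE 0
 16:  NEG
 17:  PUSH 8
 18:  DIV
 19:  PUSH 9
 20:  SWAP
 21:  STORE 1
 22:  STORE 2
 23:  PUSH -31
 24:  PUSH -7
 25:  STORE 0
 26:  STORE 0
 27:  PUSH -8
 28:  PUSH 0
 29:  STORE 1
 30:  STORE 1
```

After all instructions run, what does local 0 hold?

-31

PUSH -8  : -8
POP      : (empty)
PUSH -5  : -5
PUSH 2   : -5 2
SUB      : -7
PUSH 9   : -7 9
POP      : -7
PUSH 11  : -7 11
STORE 2  : -7
DUP      : -7 -7
MUL      : 49
PUSH -7  : 49 -7
ADD      : 42
PUSH -30 : 42 -30
STORE 0  : 42
NEG      : -42
PUSH 8   : -42 8
DIV      : -5
PUSH 9   : -5 9
SWAP     : 9 -5
STORE 1  : 9
STORE 2  : (empty)
PUSH -31 : -31
PUSH -7  : -31 -7
STORE 0  : -31
STORE 0  : (empty)
PUSH -8  : -8
PUSH 0   : -8 0
STORE 1  : -8
STORE 1  : (empty)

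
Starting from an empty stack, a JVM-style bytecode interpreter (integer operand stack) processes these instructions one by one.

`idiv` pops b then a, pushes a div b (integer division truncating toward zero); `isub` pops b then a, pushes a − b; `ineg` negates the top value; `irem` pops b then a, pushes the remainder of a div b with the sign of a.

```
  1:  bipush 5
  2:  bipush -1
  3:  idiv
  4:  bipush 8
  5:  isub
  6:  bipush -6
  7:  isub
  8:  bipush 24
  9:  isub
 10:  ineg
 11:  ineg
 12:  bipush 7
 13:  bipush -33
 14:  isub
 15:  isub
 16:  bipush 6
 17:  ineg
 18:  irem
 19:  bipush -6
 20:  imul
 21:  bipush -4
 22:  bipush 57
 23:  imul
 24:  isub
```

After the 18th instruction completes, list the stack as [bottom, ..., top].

[-5]

bipush 5    5
bipush -1   5 -1
idiv        -5
bipush 8    -5 8
isub        -13
bipush -6   -13 -6
isub        -7
bipush 24   -7 24
isub        -31
ineg        31
ineg        -31
bipush 7    -31 7
bipush -33  -31 7 -33
isub        -31 40
isub        -71
bipush 6    -71 6
ineg        -71 -6
irem        -5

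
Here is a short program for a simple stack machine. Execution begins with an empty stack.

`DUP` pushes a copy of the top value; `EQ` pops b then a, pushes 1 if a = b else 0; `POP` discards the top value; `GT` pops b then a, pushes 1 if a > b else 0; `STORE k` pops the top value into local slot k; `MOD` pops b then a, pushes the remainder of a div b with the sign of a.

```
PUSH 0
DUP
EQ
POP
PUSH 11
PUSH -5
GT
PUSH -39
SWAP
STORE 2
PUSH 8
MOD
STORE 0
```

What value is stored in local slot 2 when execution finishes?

1

PUSH 0    0
DUP       0 0
EQ        1
POP       (empty)
PUSH 11   11
PUSH -5   11 -5
GT        1
PUSH -39  1 -39
SWAP      -39 1
STORE 2   -39
PUSH 8    -39 8
MOD       -7
STORE 0   (empty)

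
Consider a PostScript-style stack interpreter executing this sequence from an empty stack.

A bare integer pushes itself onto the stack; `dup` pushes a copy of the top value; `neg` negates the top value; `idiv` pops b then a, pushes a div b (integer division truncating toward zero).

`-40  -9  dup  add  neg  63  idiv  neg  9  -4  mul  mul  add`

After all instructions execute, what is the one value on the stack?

-40

-40  → [-40]
-9   → [-40, -9]
dup  → [-40, -9, -9]
add  → [-40, -18]
neg  → [-40, 18]
63   → [-40, 18, 63]
idiv → [-40, 0]
neg  → [-40, 0]
9    → [-40, 0, 9]
-4   → [-40, 0, 9, -4]
mul  → [-40, 0, -36]
mul  → [-40, 0]
add  → [-40]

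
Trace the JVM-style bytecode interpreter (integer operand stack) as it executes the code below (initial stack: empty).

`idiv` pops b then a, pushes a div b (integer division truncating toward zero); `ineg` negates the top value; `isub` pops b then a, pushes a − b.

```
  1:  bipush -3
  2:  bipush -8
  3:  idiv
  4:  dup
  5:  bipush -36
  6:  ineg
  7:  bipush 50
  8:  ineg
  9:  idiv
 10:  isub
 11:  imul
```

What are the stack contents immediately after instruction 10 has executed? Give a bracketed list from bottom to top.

[0, 0]

bipush -3  : -3
bipush -8  : -3 -8
idiv       : 0
dup        : 0 0
bipush -36 : 0 0 -36
ineg       : 0 0 36
bipush 50  : 0 0 36 50
ineg       : 0 0 36 -50
idiv       : 0 0 0
isub       : 0 0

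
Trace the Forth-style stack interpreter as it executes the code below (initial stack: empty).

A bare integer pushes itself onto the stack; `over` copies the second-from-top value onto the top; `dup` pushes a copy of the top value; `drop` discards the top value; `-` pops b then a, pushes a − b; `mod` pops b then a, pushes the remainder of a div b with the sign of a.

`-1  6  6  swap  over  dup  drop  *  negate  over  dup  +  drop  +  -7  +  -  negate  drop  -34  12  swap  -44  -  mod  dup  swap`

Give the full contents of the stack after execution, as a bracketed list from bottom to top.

[2, 2]

-1      -1
6       -1 6
6       -1 6 6
swap    -1 6 6
over    -1 6 6 6
dup     -1 6 6 6 6
drop    -1 6 6 6
*       -1 6 36
negate  -1 6 -36
over    -1 6 -36 6
dup     -1 6 -36 6 6
+       -1 6 -36 12
drop    -1 6 -36
+       -1 -30
-7      -1 -30 -7
+       -1 -37
-       36
negate  -36
drop    (empty)
-34     -34
12      -34 12
swap    12 -34
-44     12 -34 -44
-       12 10
mod     2
dup     2 2
swap    2 2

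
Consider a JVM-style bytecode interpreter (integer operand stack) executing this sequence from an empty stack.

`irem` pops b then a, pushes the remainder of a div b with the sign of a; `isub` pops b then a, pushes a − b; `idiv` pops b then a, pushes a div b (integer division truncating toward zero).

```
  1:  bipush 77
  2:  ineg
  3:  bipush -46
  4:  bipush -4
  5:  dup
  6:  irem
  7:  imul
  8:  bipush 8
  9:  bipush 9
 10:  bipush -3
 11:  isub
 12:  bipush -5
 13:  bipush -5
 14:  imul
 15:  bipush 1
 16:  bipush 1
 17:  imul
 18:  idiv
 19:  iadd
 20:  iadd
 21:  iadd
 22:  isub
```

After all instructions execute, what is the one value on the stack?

-122

bipush 77   [77]
ineg        [-77]
bipush -46  [-77, -46]
bipush -4   [-77, -46, -4]
dup         [-77, -46, -4, -4]
irem        [-77, -46, 0]
imul        [-77, 0]
bipush 8    [-77, 0, 8]
bipush 9    [-77, 0, 8, 9]
bipush -3   [-77, 0, 8, 9, -3]
isub        [-77, 0, 8, 12]
bipush -5   [-77, 0, 8, 12, -5]
bipush -5   [-77, 0, 8, 12, -5, -5]
imul        [-77, 0, 8, 12, 25]
bipush 1    [-77, 0, 8, 12, 25, 1]
bipush 1    [-77, 0, 8, 12, 25, 1, 1]
imul        [-77, 0, 8, 12, 25, 1]
idiv        [-77, 0, 8, 12, 25]
iadd        [-77, 0, 8, 37]
iadd        [-77, 0, 45]
iadd        [-77, 45]
isub        [-122]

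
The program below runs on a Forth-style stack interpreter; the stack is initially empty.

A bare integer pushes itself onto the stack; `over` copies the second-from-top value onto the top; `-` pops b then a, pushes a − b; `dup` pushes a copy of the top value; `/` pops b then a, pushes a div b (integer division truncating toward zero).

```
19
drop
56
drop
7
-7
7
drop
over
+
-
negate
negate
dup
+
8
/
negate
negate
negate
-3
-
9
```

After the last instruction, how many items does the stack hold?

2

19     -> [19]
drop   -> []
56     -> [56]
drop   -> []
7      -> [7]
-7     -> [7, -7]
7      -> [7, -7, 7]
drop   -> [7, -7]
over   -> [7, -7, 7]
+      -> [7, 0]
-      -> [7]
negate -> [-7]
negate -> [7]
dup    -> [7, 7]
+      -> [14]
8      -> [14, 8]
/      -> [1]
negate -> [-1]
negate -> [1]
negate -> [-1]
-3     -> [-1, -3]
-      -> [2]
9      -> [2, 9]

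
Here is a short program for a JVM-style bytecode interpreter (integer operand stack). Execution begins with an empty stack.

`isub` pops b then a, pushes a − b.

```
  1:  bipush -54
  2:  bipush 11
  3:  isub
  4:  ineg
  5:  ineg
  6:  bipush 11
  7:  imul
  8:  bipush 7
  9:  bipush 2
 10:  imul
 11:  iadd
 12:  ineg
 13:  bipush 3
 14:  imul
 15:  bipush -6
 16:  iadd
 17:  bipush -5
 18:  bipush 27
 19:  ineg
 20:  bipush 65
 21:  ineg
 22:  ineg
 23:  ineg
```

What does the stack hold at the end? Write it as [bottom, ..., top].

bipush -54 → [-54]
bipush 11  → [-54, 11]
isub       → [-65]
ineg       → [65]
ineg       → [-65]
bipush 11  → [-65, 11]
imul       → [-715]
bipush 7   → [-715, 7]
bipush 2   → [-715, 7, 2]
imul       → [-715, 14]
iadd       → [-701]
ineg       → [701]
bipush 3   → [701, 3]
imul       → [2103]
bipush -6  → [2103, -6]
iadd       → [2097]
bipush -5  → [2097, -5]
bipush 27  → [2097, -5, 27]
ineg       → [2097, -5, -27]
bipush 65  → [2097, -5, -27, 65]
ineg       → [2097, -5, -27, -65]
ineg       → [2097, -5, -27, 65]
ineg       → [2097, -5, -27, -65]

[2097, -5, -27, -65]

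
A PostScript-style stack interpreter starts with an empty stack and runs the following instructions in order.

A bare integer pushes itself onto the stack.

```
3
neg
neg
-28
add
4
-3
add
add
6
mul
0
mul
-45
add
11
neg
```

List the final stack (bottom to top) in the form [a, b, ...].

[-45, -11]

3   : 3
neg : -3
neg : 3
-28 : 3 -28
add : -25
4   : -25 4
-3  : -25 4 -3
add : -25 1
add : -24
6   : -24 6
mul : -144
0   : -144 0
mul : 0
-45 : 0 -45
add : -45
11  : -45 11
neg : -45 -11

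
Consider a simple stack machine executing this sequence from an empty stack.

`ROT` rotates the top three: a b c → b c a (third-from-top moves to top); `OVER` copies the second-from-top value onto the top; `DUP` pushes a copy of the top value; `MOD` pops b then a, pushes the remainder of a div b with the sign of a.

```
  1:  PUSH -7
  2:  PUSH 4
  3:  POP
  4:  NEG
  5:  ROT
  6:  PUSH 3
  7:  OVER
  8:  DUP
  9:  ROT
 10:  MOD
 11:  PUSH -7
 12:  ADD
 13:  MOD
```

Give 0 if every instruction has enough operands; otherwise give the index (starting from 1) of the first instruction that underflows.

5

PUSH -7 → -7
PUSH 4  → -7 4
POP     → -7
NEG     → 7
ROT  — needs 3 operands, stack has 1 → underflow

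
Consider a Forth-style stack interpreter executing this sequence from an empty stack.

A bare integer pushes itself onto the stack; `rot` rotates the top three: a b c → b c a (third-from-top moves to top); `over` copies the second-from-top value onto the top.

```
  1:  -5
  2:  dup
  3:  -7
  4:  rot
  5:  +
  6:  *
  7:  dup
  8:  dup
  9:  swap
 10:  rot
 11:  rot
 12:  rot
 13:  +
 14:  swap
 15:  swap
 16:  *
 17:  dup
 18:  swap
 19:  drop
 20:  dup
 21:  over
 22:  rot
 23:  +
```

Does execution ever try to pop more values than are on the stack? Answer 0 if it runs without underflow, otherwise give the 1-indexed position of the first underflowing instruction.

0

-5   : [-5]
dup  : [-5, -5]
-7   : [-5, -5, -7]
rot  : [-5, -7, -5]
+    : [-5, -12]
*    : [60]
dup  : [60, 60]
dup  : [60, 60, 60]
swap : [60, 60, 60]
rot  : [60, 60, 60]
rot  : [60, 60, 60]
rot  : [60, 60, 60]
+    : [60, 120]
swap : [120, 60]
swap : [60, 120]
*    : [7200]
dup  : [7200, 7200]
swap : [7200, 7200]
drop : [7200]
dup  : [7200, 7200]
over : [7200, 7200, 7200]
rot  : [7200, 7200, 7200]
+    : [7200, 14400]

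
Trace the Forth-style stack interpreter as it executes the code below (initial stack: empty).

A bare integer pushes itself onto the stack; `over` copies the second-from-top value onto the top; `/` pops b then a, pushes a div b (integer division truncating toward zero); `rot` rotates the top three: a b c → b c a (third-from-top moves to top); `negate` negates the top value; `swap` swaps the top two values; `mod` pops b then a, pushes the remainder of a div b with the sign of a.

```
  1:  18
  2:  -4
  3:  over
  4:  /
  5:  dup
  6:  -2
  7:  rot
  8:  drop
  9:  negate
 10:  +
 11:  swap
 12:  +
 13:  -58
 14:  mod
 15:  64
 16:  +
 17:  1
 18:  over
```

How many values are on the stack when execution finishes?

18      18
-4      18 -4
over    18 -4 18
/       18 0
dup     18 0 0
-2      18 0 0 -2
rot     18 0 -2 0
drop    18 0 -2
negate  18 0 2
+       18 2
swap    2 18
+       20
-58     20 -58
mod     20
64      20 64
+       84
1       84 1
over    84 1 84

3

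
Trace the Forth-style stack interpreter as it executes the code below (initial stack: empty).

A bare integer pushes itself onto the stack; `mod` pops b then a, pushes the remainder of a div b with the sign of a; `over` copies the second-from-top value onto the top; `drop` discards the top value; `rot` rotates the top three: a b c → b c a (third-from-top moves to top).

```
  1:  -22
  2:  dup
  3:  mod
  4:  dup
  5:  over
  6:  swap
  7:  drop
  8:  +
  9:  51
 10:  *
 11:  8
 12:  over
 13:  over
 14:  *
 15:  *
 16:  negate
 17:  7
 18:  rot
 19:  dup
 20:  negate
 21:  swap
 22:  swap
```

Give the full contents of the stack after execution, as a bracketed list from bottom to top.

[0, 7, 0, 0]

-22     -22
dup     -22 -22
mod     0
dup     0 0
over    0 0 0
swap    0 0 0
drop    0 0
+       0
51      0 51
*       0
8       0 8
over    0 8 0
over    0 8 0 8
*       0 8 0
*       0 0
negate  0 0
7       0 0 7
rot     0 7 0
dup     0 7 0 0
negate  0 7 0 0
swap    0 7 0 0
swap    0 7 0 0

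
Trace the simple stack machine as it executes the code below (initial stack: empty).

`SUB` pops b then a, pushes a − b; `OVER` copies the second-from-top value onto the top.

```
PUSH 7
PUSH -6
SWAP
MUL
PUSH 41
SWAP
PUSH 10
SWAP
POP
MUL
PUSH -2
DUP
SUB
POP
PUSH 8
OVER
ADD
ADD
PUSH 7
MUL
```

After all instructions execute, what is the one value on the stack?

PUSH 7  → 7
PUSH -6 → 7 -6
SWAP    → -6 7
MUL     → -42
PUSH 41 → -42 41
SWAP    → 41 -42
PUSH 10 → 41 -42 10
SWAP    → 41 10 -42
POP     → 41 10
MUL     → 410
PUSH -2 → 410 -2
DUP     → 410 -2 -2
SUB     → 410 0
POP     → 410
PUSH 8  → 410 8
OVER    → 410 8 410
ADD     → 410 418
ADD     → 828
PUSH 7  → 828 7
MUL     → 5796

5796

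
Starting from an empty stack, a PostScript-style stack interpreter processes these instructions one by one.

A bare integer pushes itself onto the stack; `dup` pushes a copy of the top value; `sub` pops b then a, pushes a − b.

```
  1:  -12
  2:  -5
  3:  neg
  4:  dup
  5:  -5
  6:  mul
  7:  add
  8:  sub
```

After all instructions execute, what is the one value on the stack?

8

-12  -12
-5   -12 -5
neg  -12 5
dup  -12 5 5
-5   -12 5 5 -5
mul  -12 5 -25
add  -12 -20
sub  8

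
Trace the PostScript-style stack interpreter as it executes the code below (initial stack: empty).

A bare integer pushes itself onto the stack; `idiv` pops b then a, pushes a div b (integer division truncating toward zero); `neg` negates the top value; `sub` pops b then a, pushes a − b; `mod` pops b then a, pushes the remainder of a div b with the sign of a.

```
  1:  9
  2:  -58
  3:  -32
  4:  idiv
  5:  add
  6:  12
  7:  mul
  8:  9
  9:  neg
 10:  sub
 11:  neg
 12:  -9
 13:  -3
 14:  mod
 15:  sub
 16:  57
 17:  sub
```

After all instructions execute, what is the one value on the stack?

-186

9     9
-58   9 -58
-32   9 -58 -32
idiv  9 1
add   10
12    10 12
mul   120
9     120 9
neg   120 -9
sub   129
neg   -129
-9    -129 -9
-3    -129 -9 -3
mod   -129 0
sub   -129
57    -129 57
sub   -186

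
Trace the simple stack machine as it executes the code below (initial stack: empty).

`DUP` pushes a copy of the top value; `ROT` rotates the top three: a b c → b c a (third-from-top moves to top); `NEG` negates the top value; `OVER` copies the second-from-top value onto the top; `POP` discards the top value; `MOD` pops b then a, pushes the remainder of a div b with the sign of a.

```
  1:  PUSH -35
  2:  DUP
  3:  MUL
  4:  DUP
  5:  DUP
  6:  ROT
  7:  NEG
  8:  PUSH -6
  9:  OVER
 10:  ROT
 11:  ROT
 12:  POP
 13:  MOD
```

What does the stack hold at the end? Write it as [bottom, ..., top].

PUSH -35  [-35]
DUP       [-35, -35]
MUL       [1225]
DUP       [1225, 1225]
DUP       [1225, 1225, 1225]
ROT       [1225, 1225, 1225]
NEG       [1225, 1225, -1225]
PUSH -6   [1225, 1225, -1225, -6]
OVER      [1225, 1225, -1225, -6, -1225]
ROT       [1225, 1225, -6, -1225, -1225]
ROT       [1225, 1225, -1225, -1225, -6]
POP       [1225, 1225, -1225, -1225]
MOD       [1225, 1225, 0]

[1225, 1225, 0]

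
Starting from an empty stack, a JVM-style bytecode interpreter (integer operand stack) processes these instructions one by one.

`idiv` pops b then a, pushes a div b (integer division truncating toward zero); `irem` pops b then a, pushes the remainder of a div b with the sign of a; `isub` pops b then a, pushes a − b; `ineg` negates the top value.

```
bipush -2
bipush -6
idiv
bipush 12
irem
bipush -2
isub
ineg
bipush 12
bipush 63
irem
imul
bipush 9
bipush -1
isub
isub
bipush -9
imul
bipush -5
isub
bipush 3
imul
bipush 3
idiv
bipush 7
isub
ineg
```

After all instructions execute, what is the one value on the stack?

bipush -2  -2
bipush -6  -2 -6
idiv       0
bipush 12  0 12
irem       0
bipush -2  0 -2
isub       2
ineg       -2
bipush 12  -2 12
bipush 63  -2 12 63
irem       -2 12
imul       -24
bipush 9   -24 9
bipush -1  -24 9 -1
isub       -24 10
isub       -34
bipush -9  -34 -9
imul       306
bipush -5  306 -5
isub       311
bipush 3   311 3
imul       933
bipush 3   933 3
idiv       311
bipush 7   311 7
isub       304
ineg       -304

-304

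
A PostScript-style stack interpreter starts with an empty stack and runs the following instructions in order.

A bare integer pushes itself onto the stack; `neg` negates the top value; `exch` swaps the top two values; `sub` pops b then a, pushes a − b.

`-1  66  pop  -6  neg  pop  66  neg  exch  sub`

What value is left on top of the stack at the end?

-1   -> [-1]
66   -> [-1, 66]
pop  -> [-1]
-6   -> [-1, -6]
neg  -> [-1, 6]
pop  -> [-1]
66   -> [-1, 66]
neg  -> [-1, -66]
exch -> [-66, -1]
sub  -> [-65]

-65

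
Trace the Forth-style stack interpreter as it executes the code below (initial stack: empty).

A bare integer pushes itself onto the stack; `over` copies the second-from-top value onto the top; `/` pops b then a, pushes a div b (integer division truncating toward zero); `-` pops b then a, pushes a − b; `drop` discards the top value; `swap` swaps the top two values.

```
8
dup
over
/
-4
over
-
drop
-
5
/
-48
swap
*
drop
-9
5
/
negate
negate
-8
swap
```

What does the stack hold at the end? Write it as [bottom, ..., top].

[-8, -1]

8      : 8
dup    : 8 8
over   : 8 8 8
/      : 8 1
-4     : 8 1 -4
over   : 8 1 -4 1
-      : 8 1 -5
drop   : 8 1
-      : 7
5      : 7 5
/      : 1
-48    : 1 -48
swap   : -48 1
*      : -48
drop   : (empty)
-9     : -9
5      : -9 5
/      : -1
negate : 1
negate : -1
-8     : -1 -8
swap   : -8 -1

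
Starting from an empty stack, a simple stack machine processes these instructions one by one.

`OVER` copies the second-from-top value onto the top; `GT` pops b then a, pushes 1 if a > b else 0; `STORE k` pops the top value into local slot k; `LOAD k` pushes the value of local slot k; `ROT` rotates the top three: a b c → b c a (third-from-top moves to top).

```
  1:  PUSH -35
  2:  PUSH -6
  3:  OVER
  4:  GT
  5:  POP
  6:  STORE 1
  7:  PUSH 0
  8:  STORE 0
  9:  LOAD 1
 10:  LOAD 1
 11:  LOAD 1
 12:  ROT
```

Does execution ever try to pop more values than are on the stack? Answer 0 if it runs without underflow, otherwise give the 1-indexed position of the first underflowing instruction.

0

PUSH -35 : [-35]
PUSH -6  : [-35, -6]
OVER     : [-35, -6, -35]
GT       : [-35, 1]
POP      : [-35]
STORE 1  : []
PUSH 0   : [0]
STORE 0  : []
LOAD 1   : [-35]
LOAD 1   : [-35, -35]
LOAD 1   : [-35, -35, -35]
ROT      : [-35, -35, -35]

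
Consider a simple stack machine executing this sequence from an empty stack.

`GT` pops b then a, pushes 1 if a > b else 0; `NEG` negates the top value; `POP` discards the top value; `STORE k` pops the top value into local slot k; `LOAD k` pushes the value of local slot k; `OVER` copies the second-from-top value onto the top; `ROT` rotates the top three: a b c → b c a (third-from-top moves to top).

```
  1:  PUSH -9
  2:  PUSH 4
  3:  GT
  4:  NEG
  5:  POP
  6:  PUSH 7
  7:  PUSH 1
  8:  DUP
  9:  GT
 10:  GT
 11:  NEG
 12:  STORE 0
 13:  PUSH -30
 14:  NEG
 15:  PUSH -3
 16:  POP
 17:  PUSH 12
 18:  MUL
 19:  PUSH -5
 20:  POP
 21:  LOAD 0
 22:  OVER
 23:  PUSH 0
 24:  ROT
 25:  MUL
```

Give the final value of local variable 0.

PUSH -9  : -9
PUSH 4   : -9 4
GT       : 0
NEG      : 0
POP      : (empty)
PUSH 7   : 7
PUSH 1   : 7 1
DUP      : 7 1 1
GT       : 7 0
GT       : 1
NEG      : -1
STORE 0  : (empty)
PUSH -30 : -30
NEG      : 30
PUSH -3  : 30 -3
POP      : 30
PUSH 12  : 30 12
MUL      : 360
PUSH -5  : 360 -5
POP      : 360
LOAD 0   : 360 -1
OVER     : 360 -1 360
PUSH 0   : 360 -1 360 0
ROT      : 360 360 0 -1
MUL      : 360 360 0

-1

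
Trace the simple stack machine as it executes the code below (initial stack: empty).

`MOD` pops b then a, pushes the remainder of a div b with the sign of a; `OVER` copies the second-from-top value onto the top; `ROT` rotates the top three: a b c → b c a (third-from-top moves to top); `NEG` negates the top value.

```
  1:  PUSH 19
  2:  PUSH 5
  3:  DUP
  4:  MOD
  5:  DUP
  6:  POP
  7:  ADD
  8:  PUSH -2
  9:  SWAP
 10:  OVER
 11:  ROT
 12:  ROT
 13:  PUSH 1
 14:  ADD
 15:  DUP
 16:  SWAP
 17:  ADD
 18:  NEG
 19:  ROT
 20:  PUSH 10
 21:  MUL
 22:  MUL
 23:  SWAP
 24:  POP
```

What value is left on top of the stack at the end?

PUSH 19  [19]
PUSH 5   [19, 5]
DUP      [19, 5, 5]
MOD      [19, 0]
DUP      [19, 0, 0]
POP      [19, 0]
ADD      [19]
PUSH -2  [19, -2]
SWAP     [-2, 19]
OVER     [-2, 19, -2]
ROT      [19, -2, -2]
ROT      [-2, -2, 19]
PUSH 1   [-2, -2, 19, 1]
ADD      [-2, -2, 20]
DUP      [-2, -2, 20, 20]
SWAP     [-2, -2, 20, 20]
ADD      [-2, -2, 40]
NEG      [-2, -2, -40]
ROT      [-2, -40, -2]
PUSH 10  [-2, -40, -2, 10]
MUL      [-2, -40, -20]
MUL      [-2, 800]
SWAP     [800, -2]
POP      [800]

800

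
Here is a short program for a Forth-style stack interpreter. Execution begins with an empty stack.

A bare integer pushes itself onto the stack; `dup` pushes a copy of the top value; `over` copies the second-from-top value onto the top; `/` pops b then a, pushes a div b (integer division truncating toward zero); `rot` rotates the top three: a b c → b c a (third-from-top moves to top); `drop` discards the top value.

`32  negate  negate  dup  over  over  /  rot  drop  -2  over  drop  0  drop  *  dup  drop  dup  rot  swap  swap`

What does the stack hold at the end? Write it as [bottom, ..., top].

32      32
negate  -32
negate  32
dup     32 32
over    32 32 32
over    32 32 32 32
/       32 32 1
rot     32 1 32
drop    32 1
-2      32 1 -2
over    32 1 -2 1
drop    32 1 -2
0       32 1 -2 0
drop    32 1 -2
*       32 -2
dup     32 -2 -2
drop    32 -2
dup     32 -2 -2
rot     -2 -2 32
swap    -2 32 -2
swap    -2 -2 32

[-2, -2, 32]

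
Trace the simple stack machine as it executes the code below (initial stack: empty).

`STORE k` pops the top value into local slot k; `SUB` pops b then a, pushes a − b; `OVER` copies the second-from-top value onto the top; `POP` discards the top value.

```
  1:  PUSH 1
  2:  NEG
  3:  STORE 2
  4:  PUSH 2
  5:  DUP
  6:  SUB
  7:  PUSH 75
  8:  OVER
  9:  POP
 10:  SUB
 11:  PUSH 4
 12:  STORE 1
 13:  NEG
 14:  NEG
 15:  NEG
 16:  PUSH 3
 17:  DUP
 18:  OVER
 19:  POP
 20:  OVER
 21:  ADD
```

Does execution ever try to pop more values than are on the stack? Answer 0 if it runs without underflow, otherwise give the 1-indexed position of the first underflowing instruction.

PUSH 1  → 1
NEG     → -1
STORE 2 → (empty)
PUSH 2  → 2
DUP     → 2 2
SUB     → 0
PUSH 75 → 0 75
OVER    → 0 75 0
POP     → 0 75
SUB     → -75
PUSH 4  → -75 4
STORE 1 → -75
NEG     → 75
NEG     → -75
NEG     → 75
PUSH 3  → 75 3
DUP     → 75 3 3
OVER    → 75 3 3 3
POP     → 75 3 3
OVER    → 75 3 3 3
ADD     → 75 3 6

0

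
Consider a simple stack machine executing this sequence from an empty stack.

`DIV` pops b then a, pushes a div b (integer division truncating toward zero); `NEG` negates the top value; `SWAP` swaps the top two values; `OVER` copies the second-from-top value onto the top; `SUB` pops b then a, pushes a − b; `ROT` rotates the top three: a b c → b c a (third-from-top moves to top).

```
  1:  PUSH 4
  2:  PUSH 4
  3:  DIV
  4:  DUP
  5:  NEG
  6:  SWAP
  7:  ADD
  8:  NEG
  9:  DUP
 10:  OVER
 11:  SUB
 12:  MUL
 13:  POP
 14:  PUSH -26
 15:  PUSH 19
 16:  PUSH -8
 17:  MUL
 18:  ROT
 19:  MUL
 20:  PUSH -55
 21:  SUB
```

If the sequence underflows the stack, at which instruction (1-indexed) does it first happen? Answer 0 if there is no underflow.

PUSH 4   -> 4
PUSH 4   -> 4 4
DIV      -> 1
DUP      -> 1 1
NEG      -> 1 -1
SWAP     -> -1 1
ADD      -> 0
NEG      -> 0
DUP      -> 0 0
OVER     -> 0 0 0
SUB      -> 0 0
MUL      -> 0
POP      -> (empty)
PUSH -26 -> -26
PUSH 19  -> -26 19
PUSH -8  -> -26 19 -8
MUL      -> -26 -152
ROT  — needs 3 operands, stack has 2 → underflow

18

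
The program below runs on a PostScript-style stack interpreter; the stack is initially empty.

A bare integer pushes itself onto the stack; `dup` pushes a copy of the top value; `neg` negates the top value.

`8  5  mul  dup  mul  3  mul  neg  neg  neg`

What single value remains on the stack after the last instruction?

-4800

8   → 8
5   → 8 5
mul → 40
dup → 40 40
mul → 1600
3   → 1600 3
mul → 4800
neg → -4800
neg → 4800
neg → -4800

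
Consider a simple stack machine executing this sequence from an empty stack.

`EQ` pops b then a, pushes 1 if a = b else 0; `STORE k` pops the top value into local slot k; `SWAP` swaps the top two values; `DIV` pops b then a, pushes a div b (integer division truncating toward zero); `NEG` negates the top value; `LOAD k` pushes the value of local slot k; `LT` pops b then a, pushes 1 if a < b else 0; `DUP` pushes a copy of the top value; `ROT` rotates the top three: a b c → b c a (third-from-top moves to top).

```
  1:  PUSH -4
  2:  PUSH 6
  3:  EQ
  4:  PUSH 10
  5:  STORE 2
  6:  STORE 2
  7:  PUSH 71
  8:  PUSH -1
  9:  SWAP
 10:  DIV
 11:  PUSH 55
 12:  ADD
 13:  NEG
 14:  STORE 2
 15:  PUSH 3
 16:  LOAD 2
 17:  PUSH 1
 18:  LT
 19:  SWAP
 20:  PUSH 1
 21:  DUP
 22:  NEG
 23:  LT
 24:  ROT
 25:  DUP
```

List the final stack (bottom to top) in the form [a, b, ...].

PUSH -4 : -4
PUSH 6  : -4 6
EQ      : 0
PUSH 10 : 0 10
STORE 2 : 0
STORE 2 : (empty)
PUSH 71 : 71
PUSH -1 : 71 -1
SWAP    : -1 71
DIV     : 0
PUSH 55 : 0 55
ADD     : 55
NEG     : -55
STORE 2 : (empty)
PUSH 3  : 3
LOAD 2  : 3 -55
PUSH 1  : 3 -55 1
LT      : 3 1
SWAP    : 1 3
PUSH 1  : 1 3 1
DUP     : 1 3 1 1
NEG     : 1 3 1 -1
LT      : 1 3 0
ROT     : 3 0 1
DUP     : 3 0 1 1

[3, 0, 1, 1]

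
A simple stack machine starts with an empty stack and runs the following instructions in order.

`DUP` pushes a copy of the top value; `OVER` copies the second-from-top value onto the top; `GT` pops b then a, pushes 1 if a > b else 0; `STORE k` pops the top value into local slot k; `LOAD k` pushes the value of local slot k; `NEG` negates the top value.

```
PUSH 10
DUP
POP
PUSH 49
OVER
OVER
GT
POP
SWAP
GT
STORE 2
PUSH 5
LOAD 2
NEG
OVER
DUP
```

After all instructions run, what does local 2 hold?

PUSH 10  [10]
DUP      [10, 10]
POP      [10]
PUSH 49  [10, 49]
OVER     [10, 49, 10]
OVER     [10, 49, 10, 49]
GT       [10, 49, 0]
POP      [10, 49]
SWAP     [49, 10]
GT       [1]
STORE 2  []
PUSH 5   [5]
LOAD 2   [5, 1]
NEG      [5, -1]
OVER     [5, -1, 5]
DUP      [5, -1, 5, 5]

1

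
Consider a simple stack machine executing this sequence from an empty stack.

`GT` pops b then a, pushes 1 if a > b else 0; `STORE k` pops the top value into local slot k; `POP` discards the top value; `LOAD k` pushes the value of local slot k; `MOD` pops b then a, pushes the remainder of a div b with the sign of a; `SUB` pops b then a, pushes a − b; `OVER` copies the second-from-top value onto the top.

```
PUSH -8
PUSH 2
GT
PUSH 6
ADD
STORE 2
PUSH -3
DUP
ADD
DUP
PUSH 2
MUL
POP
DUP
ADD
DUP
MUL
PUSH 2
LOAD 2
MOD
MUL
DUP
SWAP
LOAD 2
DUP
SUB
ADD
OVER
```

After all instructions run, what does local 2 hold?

PUSH -8 -> -8
PUSH 2  -> -8 2
GT      -> 0
PUSH 6  -> 0 6
ADD     -> 6
STORE 2 -> (empty)
PUSH -3 -> -3
DUP     -> -3 -3
ADD     -> -6
DUP     -> -6 -6
PUSH 2  -> -6 -6 2
MUL     -> -6 -12
POP     -> -6
DUP     -> -6 -6
ADD     -> -12
DUP     -> -12 -12
MUL     -> 144
PUSH 2  -> 144 2
LOAD 2  -> 144 2 6
MOD     -> 144 2
MUL     -> 288
DUP     -> 288 288
SWAP    -> 288 288
LOAD 2  -> 288 288 6
DUP     -> 288 288 6 6
SUB     -> 288 288 0
ADD     -> 288 288
OVER    -> 288 288 288

6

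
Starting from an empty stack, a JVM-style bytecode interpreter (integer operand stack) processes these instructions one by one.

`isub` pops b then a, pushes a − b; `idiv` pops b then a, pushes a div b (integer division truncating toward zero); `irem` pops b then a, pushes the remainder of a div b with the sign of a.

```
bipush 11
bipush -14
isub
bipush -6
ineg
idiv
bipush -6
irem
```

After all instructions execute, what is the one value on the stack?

4

bipush 11  -> [11]
bipush -14 -> [11, -14]
isub       -> [25]
bipush -6  -> [25, -6]
ineg       -> [25, 6]
idiv       -> [4]
bipush -6  -> [4, -6]
irem       -> [4]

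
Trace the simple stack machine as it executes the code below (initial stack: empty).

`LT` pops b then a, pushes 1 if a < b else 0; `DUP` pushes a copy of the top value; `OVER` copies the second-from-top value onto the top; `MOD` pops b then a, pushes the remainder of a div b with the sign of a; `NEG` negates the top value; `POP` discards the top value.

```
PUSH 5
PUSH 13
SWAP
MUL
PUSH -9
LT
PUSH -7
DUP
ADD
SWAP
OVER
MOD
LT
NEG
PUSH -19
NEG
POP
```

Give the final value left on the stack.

-1

PUSH 5   → [5]
PUSH 13  → [5, 13]
SWAP     → [13, 5]
MUL      → [65]
PUSH -9  → [65, -9]
LT       → [0]
PUSH -7  → [0, -7]
DUP      → [0, -7, -7]
ADD      → [0, -14]
SWAP     → [-14, 0]
OVER     → [-14, 0, -14]
MOD      → [-14, 0]
LT       → [1]
NEG      → [-1]
PUSH -19 → [-1, -19]
NEG      → [-1, 19]
POP      → [-1]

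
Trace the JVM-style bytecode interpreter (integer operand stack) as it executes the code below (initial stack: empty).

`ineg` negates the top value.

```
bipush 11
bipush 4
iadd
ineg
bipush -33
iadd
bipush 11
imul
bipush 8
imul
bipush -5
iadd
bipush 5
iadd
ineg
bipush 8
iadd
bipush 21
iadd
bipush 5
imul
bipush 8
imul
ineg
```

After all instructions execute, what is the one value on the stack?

bipush 11  -> [11]
bipush 4   -> [11, 4]
iadd       -> [15]
ineg       -> [-15]
bipush -33 -> [-15, -33]
iadd       -> [-48]
bipush 11  -> [-48, 11]
imul       -> [-528]
bipush 8   -> [-528, 8]
imul       -> [-4224]
bipush -5  -> [-4224, -5]
iadd       -> [-4229]
bipush 5   -> [-4229, 5]
iadd       -> [-4224]
ineg       -> [4224]
bipush 8   -> [4224, 8]
iadd       -> [4232]
bipush 21  -> [4232, 21]
iadd       -> [4253]
bipush 5   -> [4253, 5]
imul       -> [21265]
bipush 8   -> [21265, 8]
imul       -> [170120]
ineg       -> [-170120]

-170120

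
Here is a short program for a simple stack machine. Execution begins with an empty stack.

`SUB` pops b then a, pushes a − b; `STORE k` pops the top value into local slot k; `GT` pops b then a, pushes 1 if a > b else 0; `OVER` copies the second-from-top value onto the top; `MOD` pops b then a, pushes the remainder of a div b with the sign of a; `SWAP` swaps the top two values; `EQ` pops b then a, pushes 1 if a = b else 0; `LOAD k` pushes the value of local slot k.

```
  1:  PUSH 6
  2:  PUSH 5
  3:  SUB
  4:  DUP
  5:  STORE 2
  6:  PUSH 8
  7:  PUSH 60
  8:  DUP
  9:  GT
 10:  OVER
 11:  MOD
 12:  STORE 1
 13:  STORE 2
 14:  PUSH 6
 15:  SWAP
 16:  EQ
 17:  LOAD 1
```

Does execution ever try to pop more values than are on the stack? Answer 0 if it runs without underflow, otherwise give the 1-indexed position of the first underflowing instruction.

PUSH 6   6
PUSH 5   6 5
SUB      1
DUP      1 1
STORE 2  1
PUSH 8   1 8
PUSH 60  1 8 60
DUP      1 8 60 60
GT       1 8 0
OVER     1 8 0 8
MOD      1 8 0
STORE 1  1 8
STORE 2  1
PUSH 6   1 6
SWAP     6 1
EQ       0
LOAD 1   0 0

0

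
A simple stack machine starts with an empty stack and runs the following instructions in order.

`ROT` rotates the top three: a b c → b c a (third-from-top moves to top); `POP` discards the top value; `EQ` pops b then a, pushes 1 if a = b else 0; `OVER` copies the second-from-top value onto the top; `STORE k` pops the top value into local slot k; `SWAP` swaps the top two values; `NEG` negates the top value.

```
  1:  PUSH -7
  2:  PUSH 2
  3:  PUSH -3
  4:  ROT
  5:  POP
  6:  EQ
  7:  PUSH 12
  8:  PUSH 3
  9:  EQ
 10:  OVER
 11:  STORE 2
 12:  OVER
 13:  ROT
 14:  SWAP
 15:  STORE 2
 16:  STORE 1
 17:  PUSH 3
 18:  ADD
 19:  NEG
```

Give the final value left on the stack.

PUSH -7 → -7
PUSH 2  → -7 2
PUSH -3 → -7 2 -3
ROT     → 2 -3 -7
POP     → 2 -3
EQ      → 0
PUSH 12 → 0 12
PUSH 3  → 0 12 3
EQ      → 0 0
OVER    → 0 0 0
STORE 2 → 0 0
OVER    → 0 0 0
ROT     → 0 0 0
SWAP    → 0 0 0
STORE 2 → 0 0
STORE 1 → 0
PUSH 3  → 0 3
ADD     → 3
NEG     → -3

-3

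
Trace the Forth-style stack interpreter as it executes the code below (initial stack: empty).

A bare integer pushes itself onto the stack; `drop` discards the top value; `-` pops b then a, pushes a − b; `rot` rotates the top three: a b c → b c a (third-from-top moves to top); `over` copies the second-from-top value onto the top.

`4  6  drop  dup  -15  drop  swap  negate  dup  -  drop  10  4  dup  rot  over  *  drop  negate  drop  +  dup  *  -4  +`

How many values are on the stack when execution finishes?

4      : [4]
6      : [4, 6]
drop   : [4]
dup    : [4, 4]
-15    : [4, 4, -15]
drop   : [4, 4]
swap   : [4, 4]
negate : [4, -4]
dup    : [4, -4, -4]
-      : [4, 0]
drop   : [4]
10     : [4, 10]
4      : [4, 10, 4]
dup    : [4, 10, 4, 4]
rot    : [4, 4, 4, 10]
over   : [4, 4, 4, 10, 4]
*      : [4, 4, 4, 40]
drop   : [4, 4, 4]
negate : [4, 4, -4]
drop   : [4, 4]
+      : [8]
dup    : [8, 8]
*      : [64]
-4     : [64, -4]
+      : [60]

1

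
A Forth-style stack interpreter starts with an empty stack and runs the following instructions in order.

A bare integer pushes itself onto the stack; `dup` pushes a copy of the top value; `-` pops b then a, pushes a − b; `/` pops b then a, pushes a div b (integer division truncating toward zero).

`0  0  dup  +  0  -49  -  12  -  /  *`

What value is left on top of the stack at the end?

0

0   : [0]
0   : [0, 0]
dup : [0, 0, 0]
+   : [0, 0]
0   : [0, 0, 0]
-49 : [0, 0, 0, -49]
-   : [0, 0, 49]
12  : [0, 0, 49, 12]
-   : [0, 0, 37]
/   : [0, 0]
*   : [0]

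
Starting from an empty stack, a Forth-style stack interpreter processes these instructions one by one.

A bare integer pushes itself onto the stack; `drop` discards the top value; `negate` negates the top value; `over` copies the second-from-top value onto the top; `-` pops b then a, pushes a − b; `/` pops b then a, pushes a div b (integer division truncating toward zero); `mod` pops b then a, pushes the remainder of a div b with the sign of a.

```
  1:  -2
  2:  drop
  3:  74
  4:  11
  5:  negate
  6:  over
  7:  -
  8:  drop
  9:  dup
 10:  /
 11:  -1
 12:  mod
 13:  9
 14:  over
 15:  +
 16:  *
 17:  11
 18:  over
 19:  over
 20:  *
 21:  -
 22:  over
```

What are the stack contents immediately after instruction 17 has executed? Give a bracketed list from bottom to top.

[0, 11]

-2     → -2
drop   → (empty)
74     → 74
11     → 74 11
negate → 74 -11
over   → 74 -11 74
-      → 74 -85
drop   → 74
dup    → 74 74
/      → 1
-1     → 1 -1
mod    → 0
9      → 0 9
over   → 0 9 0
+      → 0 9
*      → 0
11     → 0 11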